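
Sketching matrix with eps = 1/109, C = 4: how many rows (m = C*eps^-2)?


1/eps = 109.
(1/eps)^2 = 11881.
m = 4*11881 = 47524.

47524


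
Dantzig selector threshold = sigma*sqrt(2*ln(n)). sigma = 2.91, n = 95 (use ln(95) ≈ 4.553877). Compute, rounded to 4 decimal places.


ln(95) ≈ 4.553877.
2*ln(n) ≈ 9.107754.
sqrt(2*ln(n)) ≈ sqrt(9.107754) ≈ 3.017906.
threshold ≈ 2.91*3.017906 = 8.78210646 ≈ 8.7821.

8.7821


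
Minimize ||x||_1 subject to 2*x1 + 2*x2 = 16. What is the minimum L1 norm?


Axis intercepts:
  x1 = 8, x2 = 0: L1 = 8
  x1 = 0, x2 = 8: L1 = 8
x* = (8, 0)
||x*||_1 = 8.

8


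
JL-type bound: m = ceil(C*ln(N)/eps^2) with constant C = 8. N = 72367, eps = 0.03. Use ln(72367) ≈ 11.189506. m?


ln(72367) ≈ 11.189506.
eps^2 = 0.03^2 = 0.0009.
C*ln(N)/eps^2 ≈ 8*11.189506/0.0009 ≈ 99462.2756.
m = ceil(99462.2756) = 99463.

99463


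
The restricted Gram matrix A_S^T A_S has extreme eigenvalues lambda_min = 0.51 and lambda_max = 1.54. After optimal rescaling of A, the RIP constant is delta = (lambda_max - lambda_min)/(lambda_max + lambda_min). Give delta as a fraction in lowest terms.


lambda_max - lambda_min = 1.54 - 0.51 = 1.03.
lambda_max + lambda_min = 1.54 + 0.51 = 2.05.
delta = 1.03/2.05 = 103/205.

103/205


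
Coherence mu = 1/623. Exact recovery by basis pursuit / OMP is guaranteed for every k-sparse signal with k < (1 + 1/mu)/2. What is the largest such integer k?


1/mu = 623.
1 + 1/mu = 624.
(1 + 1/mu)/2 = 312 is an integer and the inequality is strict, so k_max = 312 - 1 = 311.

311


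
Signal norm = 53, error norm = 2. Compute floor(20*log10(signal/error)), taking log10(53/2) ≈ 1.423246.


||x||/||e|| = 53/2.
log10(53/2) ≈ 1.423246.
20*log10(||x||/||e||) ≈ 20*1.423246 = 28.46492.
floor(28.46492) = 28.

28


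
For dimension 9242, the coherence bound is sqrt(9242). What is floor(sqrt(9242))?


96^2 = 9216 <= 9242 < 9409 = 97^2, so 96 <= sqrt(9242) < 97.
floor(sqrt(9242)) = 96.

96


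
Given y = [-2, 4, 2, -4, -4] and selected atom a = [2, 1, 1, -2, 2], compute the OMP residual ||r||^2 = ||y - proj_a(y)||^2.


a^T a = 14.
a^T y = 2.
coeff = 2/14 = 1/7.
||r||^2 = 390/7.

390/7


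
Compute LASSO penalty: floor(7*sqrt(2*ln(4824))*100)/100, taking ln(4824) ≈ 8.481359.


ln(4824) ≈ 8.481359.
2*ln(n) ≈ 16.962718.
sqrt(2*ln(n)) ≈ sqrt(16.962718) ≈ 4.118582.
lambda ≈ 7*4.118582 = 28.830074.
floor(lambda*100)/100 = 28.83.

28.83


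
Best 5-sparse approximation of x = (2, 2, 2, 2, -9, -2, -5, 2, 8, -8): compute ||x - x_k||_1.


Sorted |x_i| descending: [9, 8, 8, 5, 2, 2, 2, 2, 2, 2]
Keep top 5: [9, 8, 8, 5, 2]
Tail entries: [2, 2, 2, 2, 2]
L1 error = sum of tail = 10.

10


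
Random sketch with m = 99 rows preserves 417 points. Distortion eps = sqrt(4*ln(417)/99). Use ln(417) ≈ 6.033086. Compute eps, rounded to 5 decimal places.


ln(417) ≈ 6.033086.
4*ln(N)/m ≈ 4*6.033086/99 ≈ 0.24376105.
eps = sqrt(0.24376105) ≈ 0.4937216 ≈ 0.49372.

0.49372


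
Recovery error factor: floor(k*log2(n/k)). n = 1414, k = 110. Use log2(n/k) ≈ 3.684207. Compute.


log2(n/k) = log2(1414/110) ≈ 3.684207.
k*log2(n/k) ≈ 110*3.684207 = 405.26277.
floor(405.26277) = 405.

405


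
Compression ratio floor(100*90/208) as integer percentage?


100*m/n = 100*90/208 ≈ 43.2692.
floor = 43.

43


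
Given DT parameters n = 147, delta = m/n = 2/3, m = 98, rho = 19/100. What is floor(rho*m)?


m = 2/3*147 = 98.
rho = 19/100.
rho*m = 19/100*98 = 18.62.
k = floor(18.62) = 18.

18


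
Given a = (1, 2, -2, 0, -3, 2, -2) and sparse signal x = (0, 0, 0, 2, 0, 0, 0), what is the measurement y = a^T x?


Non-zero terms: ['0*2']
Products: [0]
y = sum = 0.

0


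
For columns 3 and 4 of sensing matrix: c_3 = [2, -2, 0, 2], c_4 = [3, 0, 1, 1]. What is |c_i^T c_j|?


Inner product: 2*3 + -2*0 + 0*1 + 2*1
Products: [6, 0, 0, 2]
Sum = 8.
|dot| = 8.

8


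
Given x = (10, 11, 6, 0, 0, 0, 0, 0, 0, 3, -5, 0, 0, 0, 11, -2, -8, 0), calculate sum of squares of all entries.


Non-zero entries: [(0, 10), (1, 11), (2, 6), (9, 3), (10, -5), (14, 11), (15, -2), (16, -8)]
Squares: [100, 121, 36, 9, 25, 121, 4, 64]
||x||_2^2 = sum = 480.

480


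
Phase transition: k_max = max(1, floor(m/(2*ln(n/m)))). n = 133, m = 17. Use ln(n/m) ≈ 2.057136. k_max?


n/m = 133/17.
ln(n/m) ≈ 2.057136.
2*ln(n/m) ≈ 4.114272.
m/(2*ln(n/m)) ≈ 17/4.114272 ≈ 4.132.
floor = 4.
k_max = max(1, 4) = 4.

4


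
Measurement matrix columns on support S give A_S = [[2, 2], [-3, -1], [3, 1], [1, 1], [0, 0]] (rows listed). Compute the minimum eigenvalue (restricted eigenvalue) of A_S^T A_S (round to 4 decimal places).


A_S^T A_S = [[23, 11], [11, 7]].
trace = 30.
det = 40.
disc = trace^2 - 4*det = 900 - 4*40 = 740.
sqrt(740) ≈ 27.202941.
lam_min = (30 - sqrt(740))/2 ≈ (30 - 27.202941)/2 = 1.3985295 ≈ 1.3985.

1.3985


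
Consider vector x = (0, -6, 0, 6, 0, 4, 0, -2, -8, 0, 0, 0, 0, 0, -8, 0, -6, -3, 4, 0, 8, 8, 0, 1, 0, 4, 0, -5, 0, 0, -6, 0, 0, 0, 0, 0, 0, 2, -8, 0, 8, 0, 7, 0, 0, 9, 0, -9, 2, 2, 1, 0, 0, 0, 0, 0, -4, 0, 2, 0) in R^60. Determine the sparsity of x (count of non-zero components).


Non-zero positions: [1, 3, 5, 7, 8, 14, 16, 17, 18, 20, 21, 23, 25, 27, 30, 37, 38, 40, 42, 45, 47, 48, 49, 50, 56, 58].
Sparsity = 26.

26


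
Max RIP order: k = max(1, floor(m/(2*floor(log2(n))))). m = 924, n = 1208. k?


floor(log2(1208)) = 10.
2*10 = 20.
m/(2*floor(log2(n))) = 924/20 ≈ 46.2.
floor = 46.
k = max(1, 46) = 46.

46


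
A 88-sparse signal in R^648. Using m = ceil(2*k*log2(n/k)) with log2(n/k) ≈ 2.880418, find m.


log2(n/k) = log2(648/88) ≈ 2.880418.
2*k*log2(n/k) ≈ 2*88*2.880418 = 506.953568.
m = ceil(506.953568) = 507.

507


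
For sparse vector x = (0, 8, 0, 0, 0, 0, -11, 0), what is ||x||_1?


Non-zero entries: [(1, 8), (6, -11)]
Absolute values: [8, 11]
||x||_1 = sum = 19.

19


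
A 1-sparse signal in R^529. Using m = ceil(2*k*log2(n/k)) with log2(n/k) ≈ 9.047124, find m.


log2(n/k) = log2(529/1) ≈ 9.047124.
2*k*log2(n/k) ≈ 2*1*9.047124 = 18.094248.
m = ceil(18.094248) = 19.

19


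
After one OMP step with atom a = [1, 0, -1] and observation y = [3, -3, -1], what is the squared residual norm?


a^T a = 2.
a^T y = 4.
coeff = 4/2 = 2.
||r||^2 = 11.

11


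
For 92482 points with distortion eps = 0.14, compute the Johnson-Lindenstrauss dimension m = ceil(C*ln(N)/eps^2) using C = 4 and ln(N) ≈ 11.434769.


ln(92482) ≈ 11.434769.
eps^2 = 0.14^2 = 0.0196.
C*ln(N)/eps^2 ≈ 4*11.434769/0.0196 ≈ 2333.6263.
m = ceil(2333.6263) = 2334.

2334


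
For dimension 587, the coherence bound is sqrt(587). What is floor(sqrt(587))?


24^2 = 576 <= 587 < 625 = 25^2, so 24 <= sqrt(587) < 25.
floor(sqrt(587)) = 24.

24


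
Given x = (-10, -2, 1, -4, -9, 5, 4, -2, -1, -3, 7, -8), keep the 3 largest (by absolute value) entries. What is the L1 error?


Sorted |x_i| descending: [10, 9, 8, 7, 5, 4, 4, 3, 2, 2, 1, 1]
Keep top 3: [10, 9, 8]
Tail entries: [7, 5, 4, 4, 3, 2, 2, 1, 1]
L1 error = sum of tail = 29.

29


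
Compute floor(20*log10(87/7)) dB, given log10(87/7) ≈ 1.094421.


||x||/||e|| = 87/7.
log10(87/7) ≈ 1.094421.
20*log10(||x||/||e||) ≈ 20*1.094421 = 21.88842.
floor(21.88842) = 21.

21


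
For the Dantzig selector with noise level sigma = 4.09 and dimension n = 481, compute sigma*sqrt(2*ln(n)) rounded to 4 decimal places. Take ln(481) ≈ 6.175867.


ln(481) ≈ 6.175867.
2*ln(n) ≈ 12.351734.
sqrt(2*ln(n)) ≈ sqrt(12.351734) ≈ 3.514503.
threshold ≈ 4.09*3.514503 = 14.37431727 ≈ 14.3743.

14.3743


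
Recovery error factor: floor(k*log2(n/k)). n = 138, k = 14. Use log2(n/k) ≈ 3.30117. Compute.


log2(n/k) = log2(138/14) ≈ 3.30117.
k*log2(n/k) ≈ 14*3.30117 = 46.21638.
floor(46.21638) = 46.

46


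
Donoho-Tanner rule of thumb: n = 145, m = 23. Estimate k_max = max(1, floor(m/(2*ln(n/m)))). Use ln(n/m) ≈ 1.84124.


n/m = 145/23.
ln(n/m) ≈ 1.84124.
2*ln(n/m) ≈ 3.68248.
m/(2*ln(n/m)) ≈ 23/3.68248 ≈ 6.2458.
floor = 6.
k_max = max(1, 6) = 6.

6


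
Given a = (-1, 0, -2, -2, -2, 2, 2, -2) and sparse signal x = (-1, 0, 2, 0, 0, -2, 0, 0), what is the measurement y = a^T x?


Non-zero terms: ['-1*-1', '-2*2', '2*-2']
Products: [1, -4, -4]
y = sum = -7.

-7


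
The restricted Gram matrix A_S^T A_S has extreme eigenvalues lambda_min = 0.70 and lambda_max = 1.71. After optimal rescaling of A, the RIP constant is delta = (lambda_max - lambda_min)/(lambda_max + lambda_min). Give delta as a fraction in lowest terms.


lambda_max - lambda_min = 1.71 - 0.70 = 1.01.
lambda_max + lambda_min = 1.71 + 0.70 = 2.41.
delta = 1.01/2.41 = 101/241.

101/241


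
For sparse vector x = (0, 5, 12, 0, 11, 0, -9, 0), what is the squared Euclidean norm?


Non-zero entries: [(1, 5), (2, 12), (4, 11), (6, -9)]
Squares: [25, 144, 121, 81]
||x||_2^2 = sum = 371.

371


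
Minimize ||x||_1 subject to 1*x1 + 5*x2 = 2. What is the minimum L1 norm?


Axis intercepts:
  x1 = 2, x2 = 0: L1 = 2
  x1 = 0, x2 = 2/5: L1 = 2/5
x* = (0, 2/5)
||x*||_1 = 2/5.

2/5


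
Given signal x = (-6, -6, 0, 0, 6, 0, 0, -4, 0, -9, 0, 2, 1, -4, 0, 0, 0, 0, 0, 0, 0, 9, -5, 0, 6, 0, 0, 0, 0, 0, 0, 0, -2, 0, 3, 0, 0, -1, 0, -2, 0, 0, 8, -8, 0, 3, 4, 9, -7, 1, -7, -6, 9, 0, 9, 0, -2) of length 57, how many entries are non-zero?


Non-zero positions: [0, 1, 4, 7, 9, 11, 12, 13, 21, 22, 24, 32, 34, 37, 39, 42, 43, 45, 46, 47, 48, 49, 50, 51, 52, 54, 56].
Sparsity = 27.

27


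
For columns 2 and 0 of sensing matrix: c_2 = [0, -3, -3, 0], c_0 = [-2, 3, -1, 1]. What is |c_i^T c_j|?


Inner product: 0*-2 + -3*3 + -3*-1 + 0*1
Products: [0, -9, 3, 0]
Sum = -6.
|dot| = 6.

6


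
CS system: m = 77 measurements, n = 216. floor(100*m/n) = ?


100*m/n = 100*77/216 ≈ 35.6481.
floor = 35.

35


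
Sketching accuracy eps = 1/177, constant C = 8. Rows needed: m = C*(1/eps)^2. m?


1/eps = 177.
(1/eps)^2 = 31329.
m = 8*31329 = 250632.

250632


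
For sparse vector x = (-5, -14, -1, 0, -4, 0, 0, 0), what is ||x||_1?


Non-zero entries: [(0, -5), (1, -14), (2, -1), (4, -4)]
Absolute values: [5, 14, 1, 4]
||x||_1 = sum = 24.

24


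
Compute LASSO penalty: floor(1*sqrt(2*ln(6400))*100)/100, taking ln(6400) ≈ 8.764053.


ln(6400) ≈ 8.764053.
2*ln(n) ≈ 17.528106.
sqrt(2*ln(n)) ≈ sqrt(17.528106) ≈ 4.186658.
lambda ≈ 1*4.186658 = 4.186658.
floor(lambda*100)/100 = 4.18.

4.18


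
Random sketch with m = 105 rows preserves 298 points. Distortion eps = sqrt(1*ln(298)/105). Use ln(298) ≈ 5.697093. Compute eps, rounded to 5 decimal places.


ln(298) ≈ 5.697093.
1*ln(N)/m ≈ 1*5.697093/105 ≈ 0.05425803.
eps = sqrt(0.05425803) ≈ 0.2329335 ≈ 0.23293.

0.23293


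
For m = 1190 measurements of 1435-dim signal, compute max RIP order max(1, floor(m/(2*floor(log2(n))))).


floor(log2(1435)) = 10.
2*10 = 20.
m/(2*floor(log2(n))) = 1190/20 ≈ 59.5.
floor = 59.
k = max(1, 59) = 59.

59


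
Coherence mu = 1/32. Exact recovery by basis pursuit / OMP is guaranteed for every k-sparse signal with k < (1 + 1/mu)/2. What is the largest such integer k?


1/mu = 32.
1 + 1/mu = 33.
(1 + 1/mu)/2 = 16.5 is not an integer, so k_max = floor(16.5) = 16.

16


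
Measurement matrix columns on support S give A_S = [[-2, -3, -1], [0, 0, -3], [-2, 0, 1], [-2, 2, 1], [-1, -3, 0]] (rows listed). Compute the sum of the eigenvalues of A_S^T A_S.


Sum of eigenvalues of A_S^T A_S = trace(A_S^T A_S) = sum of squared column norms of A_S.
A_S^T A_S diagonal: [13, 22, 12].
trace = 13 + 22 + 12 = 47.

47


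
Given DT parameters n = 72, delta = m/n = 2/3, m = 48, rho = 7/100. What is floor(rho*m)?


m = 2/3*72 = 48.
rho = 7/100.
rho*m = 7/100*48 = 3.36.
k = floor(3.36) = 3.

3


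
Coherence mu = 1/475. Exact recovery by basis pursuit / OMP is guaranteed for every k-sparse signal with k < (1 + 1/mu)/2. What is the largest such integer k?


1/mu = 475.
1 + 1/mu = 476.
(1 + 1/mu)/2 = 238 is an integer and the inequality is strict, so k_max = 238 - 1 = 237.

237


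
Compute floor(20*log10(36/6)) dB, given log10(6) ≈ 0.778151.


||x||/||e|| = 36/6 = 6.
log10(6) ≈ 0.778151.
20*log10(||x||/||e||) ≈ 20*0.778151 = 15.56302.
floor(15.56302) = 15.

15


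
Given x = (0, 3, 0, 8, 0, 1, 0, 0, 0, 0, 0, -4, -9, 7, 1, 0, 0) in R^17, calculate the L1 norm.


Non-zero entries: [(1, 3), (3, 8), (5, 1), (11, -4), (12, -9), (13, 7), (14, 1)]
Absolute values: [3, 8, 1, 4, 9, 7, 1]
||x||_1 = sum = 33.

33


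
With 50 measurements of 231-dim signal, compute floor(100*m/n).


100*m/n = 100*50/231 ≈ 21.645.
floor = 21.

21


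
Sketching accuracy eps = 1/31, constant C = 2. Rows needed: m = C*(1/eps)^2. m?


1/eps = 31.
(1/eps)^2 = 961.
m = 2*961 = 1922.

1922


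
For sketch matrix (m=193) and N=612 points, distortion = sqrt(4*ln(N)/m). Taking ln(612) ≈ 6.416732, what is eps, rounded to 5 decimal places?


ln(612) ≈ 6.416732.
4*ln(N)/m ≈ 4*6.416732/193 ≈ 0.13298926.
eps = sqrt(0.13298926) ≈ 0.3646769 ≈ 0.36468.

0.36468


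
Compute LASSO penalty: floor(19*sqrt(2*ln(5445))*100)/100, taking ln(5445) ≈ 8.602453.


ln(5445) ≈ 8.602453.
2*ln(n) ≈ 17.204906.
sqrt(2*ln(n)) ≈ sqrt(17.204906) ≈ 4.14788.
lambda ≈ 19*4.14788 = 78.80972.
floor(lambda*100)/100 = 78.80.

78.80


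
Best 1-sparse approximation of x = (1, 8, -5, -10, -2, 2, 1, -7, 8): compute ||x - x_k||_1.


Sorted |x_i| descending: [10, 8, 8, 7, 5, 2, 2, 1, 1]
Keep top 1: [10]
Tail entries: [8, 8, 7, 5, 2, 2, 1, 1]
L1 error = sum of tail = 34.

34


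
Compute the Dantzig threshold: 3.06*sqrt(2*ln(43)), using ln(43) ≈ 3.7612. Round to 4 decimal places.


ln(43) ≈ 3.7612.
2*ln(n) ≈ 7.5224.
sqrt(2*ln(n)) ≈ sqrt(7.5224) ≈ 2.742699.
threshold ≈ 3.06*2.742699 = 8.39265894 ≈ 8.3927.

8.3927


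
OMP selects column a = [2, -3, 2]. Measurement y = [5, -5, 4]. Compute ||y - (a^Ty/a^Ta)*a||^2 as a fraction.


a^T a = 17.
a^T y = 33.
coeff = 33/17 = 33/17.
||r||^2 = 33/17.

33/17


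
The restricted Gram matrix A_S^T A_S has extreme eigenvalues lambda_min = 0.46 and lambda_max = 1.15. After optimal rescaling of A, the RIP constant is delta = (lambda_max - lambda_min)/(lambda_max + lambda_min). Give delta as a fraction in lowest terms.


lambda_max - lambda_min = 1.15 - 0.46 = 0.69.
lambda_max + lambda_min = 1.15 + 0.46 = 1.61.
delta = 0.69/1.61 = 69/161 = 3/7.

3/7


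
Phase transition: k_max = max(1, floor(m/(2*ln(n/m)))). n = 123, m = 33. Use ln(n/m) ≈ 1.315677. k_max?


n/m = 123/33 = 41/11.
ln(n/m) ≈ 1.315677.
2*ln(n/m) ≈ 2.631354.
m/(2*ln(n/m)) ≈ 33/2.631354 ≈ 12.5411.
floor = 12.
k_max = max(1, 12) = 12.

12


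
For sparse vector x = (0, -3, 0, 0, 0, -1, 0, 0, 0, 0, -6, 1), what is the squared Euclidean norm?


Non-zero entries: [(1, -3), (5, -1), (10, -6), (11, 1)]
Squares: [9, 1, 36, 1]
||x||_2^2 = sum = 47.

47


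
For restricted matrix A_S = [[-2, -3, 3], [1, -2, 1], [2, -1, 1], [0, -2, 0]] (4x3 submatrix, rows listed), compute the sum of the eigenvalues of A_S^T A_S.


Sum of eigenvalues of A_S^T A_S = trace(A_S^T A_S) = sum of squared column norms of A_S.
A_S^T A_S diagonal: [9, 18, 11].
trace = 9 + 18 + 11 = 38.

38


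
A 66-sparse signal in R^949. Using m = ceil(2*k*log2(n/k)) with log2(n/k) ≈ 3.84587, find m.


log2(n/k) = log2(949/66) ≈ 3.84587.
2*k*log2(n/k) ≈ 2*66*3.84587 = 507.65484.
m = ceil(507.65484) = 508.

508


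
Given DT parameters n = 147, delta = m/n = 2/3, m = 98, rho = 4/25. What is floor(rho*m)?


m = 2/3*147 = 98.
rho = 4/25.
rho*m = 4/25*98 = 15.68.
k = floor(15.68) = 15.

15


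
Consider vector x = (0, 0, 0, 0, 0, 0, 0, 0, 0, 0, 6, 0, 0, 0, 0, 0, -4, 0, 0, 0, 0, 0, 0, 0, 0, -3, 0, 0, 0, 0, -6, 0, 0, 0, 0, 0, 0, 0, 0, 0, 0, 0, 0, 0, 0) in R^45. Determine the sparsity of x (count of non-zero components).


Non-zero positions: [10, 16, 25, 30].
Sparsity = 4.

4


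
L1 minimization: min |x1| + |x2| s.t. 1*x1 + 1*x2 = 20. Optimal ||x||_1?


Axis intercepts:
  x1 = 20, x2 = 0: L1 = 20
  x1 = 0, x2 = 20: L1 = 20
x* = (20, 0)
||x*||_1 = 20.

20


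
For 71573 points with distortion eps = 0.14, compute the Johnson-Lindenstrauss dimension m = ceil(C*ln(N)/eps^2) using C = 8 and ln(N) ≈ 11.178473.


ln(71573) ≈ 11.178473.
eps^2 = 0.14^2 = 0.0196.
C*ln(N)/eps^2 ≈ 8*11.178473/0.0196 ≈ 4562.642.
m = ceil(4562.642) = 4563.

4563


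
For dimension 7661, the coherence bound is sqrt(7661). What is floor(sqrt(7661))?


87^2 = 7569 <= 7661 < 7744 = 88^2, so 87 <= sqrt(7661) < 88.
floor(sqrt(7661)) = 87.

87


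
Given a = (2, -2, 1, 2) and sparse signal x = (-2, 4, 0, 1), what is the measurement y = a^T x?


Non-zero terms: ['2*-2', '-2*4', '2*1']
Products: [-4, -8, 2]
y = sum = -10.

-10


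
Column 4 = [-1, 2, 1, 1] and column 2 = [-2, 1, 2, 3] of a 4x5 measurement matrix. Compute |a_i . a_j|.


Inner product: -1*-2 + 2*1 + 1*2 + 1*3
Products: [2, 2, 2, 3]
Sum = 9.
|dot| = 9.

9


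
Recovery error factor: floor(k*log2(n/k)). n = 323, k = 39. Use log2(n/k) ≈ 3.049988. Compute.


log2(n/k) = log2(323/39) ≈ 3.049988.
k*log2(n/k) ≈ 39*3.049988 = 118.949532.
floor(118.949532) = 118.

118


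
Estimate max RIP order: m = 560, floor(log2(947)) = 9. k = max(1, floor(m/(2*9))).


floor(log2(947)) = 9.
2*9 = 18.
m/(2*floor(log2(n))) = 560/18 ≈ 31.1111.
floor = 31.
k = max(1, 31) = 31.

31


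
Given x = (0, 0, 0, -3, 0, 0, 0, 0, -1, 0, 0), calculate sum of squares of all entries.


Non-zero entries: [(3, -3), (8, -1)]
Squares: [9, 1]
||x||_2^2 = sum = 10.

10


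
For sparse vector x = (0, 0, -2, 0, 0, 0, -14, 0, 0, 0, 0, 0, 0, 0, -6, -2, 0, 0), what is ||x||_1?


Non-zero entries: [(2, -2), (6, -14), (14, -6), (15, -2)]
Absolute values: [2, 14, 6, 2]
||x||_1 = sum = 24.

24


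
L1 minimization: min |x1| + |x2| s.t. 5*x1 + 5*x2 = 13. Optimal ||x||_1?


Axis intercepts:
  x1 = 13/5, x2 = 0: L1 = 13/5
  x1 = 0, x2 = 13/5: L1 = 13/5
x* = (13/5, 0)
||x*||_1 = 13/5.

13/5


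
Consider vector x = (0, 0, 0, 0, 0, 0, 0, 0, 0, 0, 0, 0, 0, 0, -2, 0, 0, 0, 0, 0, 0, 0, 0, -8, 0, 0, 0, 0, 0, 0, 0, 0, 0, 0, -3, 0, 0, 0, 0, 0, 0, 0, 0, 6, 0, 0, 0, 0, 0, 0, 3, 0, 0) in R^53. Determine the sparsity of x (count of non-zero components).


Non-zero positions: [14, 23, 34, 43, 50].
Sparsity = 5.

5


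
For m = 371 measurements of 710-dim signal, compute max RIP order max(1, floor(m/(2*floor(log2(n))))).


floor(log2(710)) = 9.
2*9 = 18.
m/(2*floor(log2(n))) = 371/18 ≈ 20.6111.
floor = 20.
k = max(1, 20) = 20.

20


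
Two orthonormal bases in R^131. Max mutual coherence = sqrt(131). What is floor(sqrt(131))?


11^2 = 121 <= 131 < 144 = 12^2, so 11 <= sqrt(131) < 12.
floor(sqrt(131)) = 11.

11


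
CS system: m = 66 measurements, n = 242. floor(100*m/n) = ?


100*m/n = 100*66/242 ≈ 27.2727.
floor = 27.

27


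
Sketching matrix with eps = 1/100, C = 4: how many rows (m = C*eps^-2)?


1/eps = 100.
(1/eps)^2 = 10000.
m = 4*10000 = 40000.

40000


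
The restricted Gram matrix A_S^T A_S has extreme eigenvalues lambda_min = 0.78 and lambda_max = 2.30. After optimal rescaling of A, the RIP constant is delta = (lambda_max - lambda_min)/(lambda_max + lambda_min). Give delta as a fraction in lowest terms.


lambda_max - lambda_min = 2.30 - 0.78 = 1.52.
lambda_max + lambda_min = 2.30 + 0.78 = 3.08.
delta = 1.52/3.08 = 152/308 = 38/77.

38/77


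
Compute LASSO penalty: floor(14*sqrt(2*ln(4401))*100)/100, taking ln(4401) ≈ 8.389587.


ln(4401) ≈ 8.389587.
2*ln(n) ≈ 16.779174.
sqrt(2*ln(n)) ≈ sqrt(16.779174) ≈ 4.096239.
lambda ≈ 14*4.096239 = 57.347346.
floor(lambda*100)/100 = 57.34.

57.34


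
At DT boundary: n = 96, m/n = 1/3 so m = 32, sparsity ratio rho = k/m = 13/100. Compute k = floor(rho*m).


m = 1/3*96 = 32.
rho = 13/100.
rho*m = 13/100*32 = 4.16.
k = floor(4.16) = 4.

4


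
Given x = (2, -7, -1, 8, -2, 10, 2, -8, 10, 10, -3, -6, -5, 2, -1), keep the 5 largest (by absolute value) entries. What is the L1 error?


Sorted |x_i| descending: [10, 10, 10, 8, 8, 7, 6, 5, 3, 2, 2, 2, 2, 1, 1]
Keep top 5: [10, 10, 10, 8, 8]
Tail entries: [7, 6, 5, 3, 2, 2, 2, 2, 1, 1]
L1 error = sum of tail = 31.

31


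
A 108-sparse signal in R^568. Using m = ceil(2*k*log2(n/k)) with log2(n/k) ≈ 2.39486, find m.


log2(n/k) = log2(568/108) ≈ 2.39486.
2*k*log2(n/k) ≈ 2*108*2.39486 = 517.28976.
m = ceil(517.28976) = 518.

518


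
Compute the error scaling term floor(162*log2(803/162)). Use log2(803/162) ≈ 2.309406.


log2(n/k) = log2(803/162) ≈ 2.309406.
k*log2(n/k) ≈ 162*2.309406 = 374.123772.
floor(374.123772) = 374.

374


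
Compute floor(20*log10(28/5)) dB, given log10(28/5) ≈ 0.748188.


||x||/||e|| = 28/5.
log10(28/5) ≈ 0.748188.
20*log10(||x||/||e||) ≈ 20*0.748188 = 14.96376.
floor(14.96376) = 14.

14


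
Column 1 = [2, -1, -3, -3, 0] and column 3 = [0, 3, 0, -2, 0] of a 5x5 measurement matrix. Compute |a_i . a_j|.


Inner product: 2*0 + -1*3 + -3*0 + -3*-2 + 0*0
Products: [0, -3, 0, 6, 0]
Sum = 3.
|dot| = 3.

3


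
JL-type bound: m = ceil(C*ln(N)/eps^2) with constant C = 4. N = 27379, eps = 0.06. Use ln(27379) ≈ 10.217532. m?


ln(27379) ≈ 10.217532.
eps^2 = 0.06^2 = 0.0036.
C*ln(N)/eps^2 ≈ 4*10.217532/0.0036 ≈ 11352.8133.
m = ceil(11352.8133) = 11353.

11353


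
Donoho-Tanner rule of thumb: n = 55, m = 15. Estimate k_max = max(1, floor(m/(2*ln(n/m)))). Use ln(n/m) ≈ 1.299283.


n/m = 55/15 = 11/3.
ln(n/m) ≈ 1.299283.
2*ln(n/m) ≈ 2.598566.
m/(2*ln(n/m)) ≈ 15/2.598566 ≈ 5.7724.
floor = 5.
k_max = max(1, 5) = 5.

5


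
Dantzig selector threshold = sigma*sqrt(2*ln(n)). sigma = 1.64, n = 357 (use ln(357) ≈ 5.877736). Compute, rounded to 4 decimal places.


ln(357) ≈ 5.877736.
2*ln(n) ≈ 11.755472.
sqrt(2*ln(n)) ≈ sqrt(11.755472) ≈ 3.428625.
threshold ≈ 1.64*3.428625 = 5.622945 ≈ 5.6229.

5.6229


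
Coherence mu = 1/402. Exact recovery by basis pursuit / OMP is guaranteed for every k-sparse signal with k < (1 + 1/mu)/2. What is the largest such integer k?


1/mu = 402.
1 + 1/mu = 403.
(1 + 1/mu)/2 = 201.5 is not an integer, so k_max = floor(201.5) = 201.

201


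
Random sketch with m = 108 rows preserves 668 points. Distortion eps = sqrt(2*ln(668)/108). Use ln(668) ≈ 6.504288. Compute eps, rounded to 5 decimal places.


ln(668) ≈ 6.504288.
2*ln(N)/m ≈ 2*6.504288/108 ≈ 0.12044978.
eps = sqrt(0.12044978) ≈ 0.3470588 ≈ 0.34706.

0.34706


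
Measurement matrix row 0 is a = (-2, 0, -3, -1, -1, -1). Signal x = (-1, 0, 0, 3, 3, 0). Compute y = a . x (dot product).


Non-zero terms: ['-2*-1', '-1*3', '-1*3']
Products: [2, -3, -3]
y = sum = -4.

-4


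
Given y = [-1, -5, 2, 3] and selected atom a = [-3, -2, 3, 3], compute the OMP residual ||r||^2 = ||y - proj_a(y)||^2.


a^T a = 31.
a^T y = 28.
coeff = 28/31 = 28/31.
||r||^2 = 425/31.

425/31


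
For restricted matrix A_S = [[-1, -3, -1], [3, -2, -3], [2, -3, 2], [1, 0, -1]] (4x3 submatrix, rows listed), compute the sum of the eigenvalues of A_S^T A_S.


Sum of eigenvalues of A_S^T A_S = trace(A_S^T A_S) = sum of squared column norms of A_S.
A_S^T A_S diagonal: [15, 22, 15].
trace = 15 + 22 + 15 = 52.

52


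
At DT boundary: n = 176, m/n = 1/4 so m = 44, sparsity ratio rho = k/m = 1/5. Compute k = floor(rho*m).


m = 1/4*176 = 44.
rho = 1/5.
rho*m = 1/5*44 = 8.8.
k = floor(8.8) = 8.

8


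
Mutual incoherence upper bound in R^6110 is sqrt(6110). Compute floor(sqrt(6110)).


78^2 = 6084 <= 6110 < 6241 = 79^2, so 78 <= sqrt(6110) < 79.
floor(sqrt(6110)) = 78.

78


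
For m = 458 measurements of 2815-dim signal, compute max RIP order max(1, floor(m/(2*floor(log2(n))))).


floor(log2(2815)) = 11.
2*11 = 22.
m/(2*floor(log2(n))) = 458/22 ≈ 20.8182.
floor = 20.
k = max(1, 20) = 20.

20


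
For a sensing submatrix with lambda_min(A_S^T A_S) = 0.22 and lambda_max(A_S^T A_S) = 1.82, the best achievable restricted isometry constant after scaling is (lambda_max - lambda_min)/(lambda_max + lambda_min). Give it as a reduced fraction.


lambda_max - lambda_min = 1.82 - 0.22 = 1.60.
lambda_max + lambda_min = 1.82 + 0.22 = 2.04.
delta = 1.60/2.04 = 160/204 = 40/51.

40/51


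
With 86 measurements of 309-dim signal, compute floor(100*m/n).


100*m/n = 100*86/309 ≈ 27.8317.
floor = 27.

27


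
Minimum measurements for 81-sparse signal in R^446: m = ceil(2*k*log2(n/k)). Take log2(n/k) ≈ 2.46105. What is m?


log2(n/k) = log2(446/81) ≈ 2.46105.
2*k*log2(n/k) ≈ 2*81*2.46105 = 398.6901.
m = ceil(398.6901) = 399.

399


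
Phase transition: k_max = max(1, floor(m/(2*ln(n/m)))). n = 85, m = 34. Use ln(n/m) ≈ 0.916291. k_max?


n/m = 85/34 = 5/2.
ln(n/m) ≈ 0.916291.
2*ln(n/m) ≈ 1.832582.
m/(2*ln(n/m)) ≈ 34/1.832582 ≈ 18.5531.
floor = 18.
k_max = max(1, 18) = 18.

18


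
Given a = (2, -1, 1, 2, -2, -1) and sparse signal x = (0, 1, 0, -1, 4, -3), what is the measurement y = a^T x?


Non-zero terms: ['-1*1', '2*-1', '-2*4', '-1*-3']
Products: [-1, -2, -8, 3]
y = sum = -8.

-8


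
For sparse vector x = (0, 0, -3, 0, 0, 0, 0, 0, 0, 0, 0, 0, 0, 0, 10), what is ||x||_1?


Non-zero entries: [(2, -3), (14, 10)]
Absolute values: [3, 10]
||x||_1 = sum = 13.

13


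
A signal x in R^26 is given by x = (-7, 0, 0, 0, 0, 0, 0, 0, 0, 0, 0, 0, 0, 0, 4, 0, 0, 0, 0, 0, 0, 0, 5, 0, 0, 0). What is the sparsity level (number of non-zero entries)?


Non-zero positions: [0, 14, 22].
Sparsity = 3.

3


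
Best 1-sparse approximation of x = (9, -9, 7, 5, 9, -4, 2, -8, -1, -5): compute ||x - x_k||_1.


Sorted |x_i| descending: [9, 9, 9, 8, 7, 5, 5, 4, 2, 1]
Keep top 1: [9]
Tail entries: [9, 9, 8, 7, 5, 5, 4, 2, 1]
L1 error = sum of tail = 50.

50


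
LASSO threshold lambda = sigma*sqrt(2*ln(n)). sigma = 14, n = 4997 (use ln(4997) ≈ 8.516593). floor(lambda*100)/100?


ln(4997) ≈ 8.516593.
2*ln(n) ≈ 17.033186.
sqrt(2*ln(n)) ≈ sqrt(17.033186) ≈ 4.127128.
lambda ≈ 14*4.127128 = 57.779792.
floor(lambda*100)/100 = 57.77.

57.77


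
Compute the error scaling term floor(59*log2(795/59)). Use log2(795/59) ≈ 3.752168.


log2(n/k) = log2(795/59) ≈ 3.752168.
k*log2(n/k) ≈ 59*3.752168 = 221.377912.
floor(221.377912) = 221.

221


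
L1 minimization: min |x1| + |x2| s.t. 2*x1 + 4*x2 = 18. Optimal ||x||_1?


Axis intercepts:
  x1 = 9, x2 = 0: L1 = 9
  x1 = 0, x2 = 9/2: L1 = 9/2
x* = (0, 9/2)
||x*||_1 = 9/2.

9/2


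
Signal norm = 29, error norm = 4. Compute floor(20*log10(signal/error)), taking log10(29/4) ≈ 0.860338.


||x||/||e|| = 29/4.
log10(29/4) ≈ 0.860338.
20*log10(||x||/||e||) ≈ 20*0.860338 = 17.20676.
floor(17.20676) = 17.

17


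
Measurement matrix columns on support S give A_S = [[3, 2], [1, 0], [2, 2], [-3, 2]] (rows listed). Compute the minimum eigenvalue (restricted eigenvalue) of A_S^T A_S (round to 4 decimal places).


A_S^T A_S = [[23, 4], [4, 12]].
trace = 35.
det = 260.
disc = trace^2 - 4*det = 1225 - 4*260 = 185.
sqrt(185) ≈ 13.601471.
lam_min = (35 - sqrt(185))/2 ≈ (35 - 13.601471)/2 = 10.6992645 ≈ 10.6993.

10.6993


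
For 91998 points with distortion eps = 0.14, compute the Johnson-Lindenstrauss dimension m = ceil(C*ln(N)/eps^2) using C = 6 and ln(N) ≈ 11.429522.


ln(91998) ≈ 11.429522.
eps^2 = 0.14^2 = 0.0196.
C*ln(N)/eps^2 ≈ 6*11.429522/0.0196 ≈ 3498.8333.
m = ceil(3498.8333) = 3499.

3499


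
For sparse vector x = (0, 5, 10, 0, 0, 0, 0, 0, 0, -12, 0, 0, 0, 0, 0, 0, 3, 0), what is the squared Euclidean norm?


Non-zero entries: [(1, 5), (2, 10), (9, -12), (16, 3)]
Squares: [25, 100, 144, 9]
||x||_2^2 = sum = 278.

278


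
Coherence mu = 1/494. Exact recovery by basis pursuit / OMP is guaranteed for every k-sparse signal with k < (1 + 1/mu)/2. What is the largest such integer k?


1/mu = 494.
1 + 1/mu = 495.
(1 + 1/mu)/2 = 247.5 is not an integer, so k_max = floor(247.5) = 247.

247


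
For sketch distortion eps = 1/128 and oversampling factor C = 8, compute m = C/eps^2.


1/eps = 128.
(1/eps)^2 = 16384.
m = 8*16384 = 131072.

131072


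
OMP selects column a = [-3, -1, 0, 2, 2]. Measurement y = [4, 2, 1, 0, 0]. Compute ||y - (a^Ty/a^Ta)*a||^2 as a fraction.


a^T a = 18.
a^T y = -14.
coeff = -14/18 = -7/9.
||r||^2 = 91/9.

91/9


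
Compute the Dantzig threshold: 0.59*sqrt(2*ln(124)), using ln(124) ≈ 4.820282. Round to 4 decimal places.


ln(124) ≈ 4.820282.
2*ln(n) ≈ 9.640564.
sqrt(2*ln(n)) ≈ sqrt(9.640564) ≈ 3.104926.
threshold ≈ 0.59*3.104926 = 1.83190634 ≈ 1.8319.

1.8319


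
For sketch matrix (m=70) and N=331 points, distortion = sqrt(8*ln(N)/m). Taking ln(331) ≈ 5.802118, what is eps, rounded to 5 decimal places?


ln(331) ≈ 5.802118.
8*ln(N)/m ≈ 8*5.802118/70 ≈ 0.6630992.
eps = sqrt(0.6630992) ≈ 0.814309 ≈ 0.81431.

0.81431


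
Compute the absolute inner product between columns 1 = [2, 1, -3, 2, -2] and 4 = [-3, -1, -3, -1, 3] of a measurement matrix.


Inner product: 2*-3 + 1*-1 + -3*-3 + 2*-1 + -2*3
Products: [-6, -1, 9, -2, -6]
Sum = -6.
|dot| = 6.

6


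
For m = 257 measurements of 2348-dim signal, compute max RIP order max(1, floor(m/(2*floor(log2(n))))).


floor(log2(2348)) = 11.
2*11 = 22.
m/(2*floor(log2(n))) = 257/22 ≈ 11.6818.
floor = 11.
k = max(1, 11) = 11.

11


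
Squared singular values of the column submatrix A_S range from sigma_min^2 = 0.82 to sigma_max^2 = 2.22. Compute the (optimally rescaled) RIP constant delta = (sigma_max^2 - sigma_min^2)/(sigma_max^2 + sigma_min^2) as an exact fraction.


lambda_max - lambda_min = 2.22 - 0.82 = 1.40.
lambda_max + lambda_min = 2.22 + 0.82 = 3.04.
delta = 1.40/3.04 = 140/304 = 35/76.

35/76


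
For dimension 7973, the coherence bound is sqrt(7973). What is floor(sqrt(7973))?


89^2 = 7921 <= 7973 < 8100 = 90^2, so 89 <= sqrt(7973) < 90.
floor(sqrt(7973)) = 89.

89


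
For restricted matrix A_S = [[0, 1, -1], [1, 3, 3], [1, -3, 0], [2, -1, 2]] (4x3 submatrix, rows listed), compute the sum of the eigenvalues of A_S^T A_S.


Sum of eigenvalues of A_S^T A_S = trace(A_S^T A_S) = sum of squared column norms of A_S.
A_S^T A_S diagonal: [6, 20, 14].
trace = 6 + 20 + 14 = 40.

40


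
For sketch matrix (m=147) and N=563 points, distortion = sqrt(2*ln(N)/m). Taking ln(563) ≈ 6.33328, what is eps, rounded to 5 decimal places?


ln(563) ≈ 6.33328.
2*ln(N)/m ≈ 2*6.33328/147 ≈ 0.08616707.
eps = sqrt(0.08616707) ≈ 0.2935423 ≈ 0.29354.

0.29354


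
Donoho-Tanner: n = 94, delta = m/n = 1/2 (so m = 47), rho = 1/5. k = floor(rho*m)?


m = 1/2*94 = 47.
rho = 1/5.
rho*m = 1/5*47 = 9.4.
k = floor(9.4) = 9.

9


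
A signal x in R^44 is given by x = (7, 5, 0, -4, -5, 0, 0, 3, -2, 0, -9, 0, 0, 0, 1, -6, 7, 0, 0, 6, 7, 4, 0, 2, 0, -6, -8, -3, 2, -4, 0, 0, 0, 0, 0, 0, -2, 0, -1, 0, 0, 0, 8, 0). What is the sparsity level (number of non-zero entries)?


Non-zero positions: [0, 1, 3, 4, 7, 8, 10, 14, 15, 16, 19, 20, 21, 23, 25, 26, 27, 28, 29, 36, 38, 42].
Sparsity = 22.

22


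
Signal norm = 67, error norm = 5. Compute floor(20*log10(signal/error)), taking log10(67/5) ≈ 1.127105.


||x||/||e|| = 67/5.
log10(67/5) ≈ 1.127105.
20*log10(||x||/||e||) ≈ 20*1.127105 = 22.5421.
floor(22.5421) = 22.

22


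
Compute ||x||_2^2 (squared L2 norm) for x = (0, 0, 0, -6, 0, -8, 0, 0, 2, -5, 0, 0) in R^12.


Non-zero entries: [(3, -6), (5, -8), (8, 2), (9, -5)]
Squares: [36, 64, 4, 25]
||x||_2^2 = sum = 129.

129


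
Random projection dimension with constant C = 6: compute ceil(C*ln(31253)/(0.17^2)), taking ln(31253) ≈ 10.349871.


ln(31253) ≈ 10.349871.
eps^2 = 0.17^2 = 0.0289.
C*ln(N)/eps^2 ≈ 6*10.349871/0.0289 ≈ 2148.7621.
m = ceil(2148.7621) = 2149.

2149


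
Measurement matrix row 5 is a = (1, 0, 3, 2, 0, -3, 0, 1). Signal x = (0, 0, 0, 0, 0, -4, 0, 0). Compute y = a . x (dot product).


Non-zero terms: ['-3*-4']
Products: [12]
y = sum = 12.

12


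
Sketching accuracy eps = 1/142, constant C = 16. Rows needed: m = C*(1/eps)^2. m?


1/eps = 142.
(1/eps)^2 = 20164.
m = 16*20164 = 322624.

322624


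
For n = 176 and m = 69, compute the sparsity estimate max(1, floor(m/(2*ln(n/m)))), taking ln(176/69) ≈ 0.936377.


n/m = 176/69.
ln(n/m) ≈ 0.936377.
2*ln(n/m) ≈ 1.872754.
m/(2*ln(n/m)) ≈ 69/1.872754 ≈ 36.8441.
floor = 36.
k_max = max(1, 36) = 36.

36


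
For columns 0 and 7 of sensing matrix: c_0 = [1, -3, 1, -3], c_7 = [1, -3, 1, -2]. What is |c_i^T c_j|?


Inner product: 1*1 + -3*-3 + 1*1 + -3*-2
Products: [1, 9, 1, 6]
Sum = 17.
|dot| = 17.

17


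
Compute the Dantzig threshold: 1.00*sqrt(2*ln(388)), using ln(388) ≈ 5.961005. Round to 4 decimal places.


ln(388) ≈ 5.961005.
2*ln(n) ≈ 11.92201.
sqrt(2*ln(n)) ≈ sqrt(11.92201) ≈ 3.452826.
threshold ≈ 1.00*3.452826 = 3.452826 ≈ 3.4528.

3.4528


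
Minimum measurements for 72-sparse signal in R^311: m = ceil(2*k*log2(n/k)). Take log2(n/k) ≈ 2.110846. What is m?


log2(n/k) = log2(311/72) ≈ 2.110846.
2*k*log2(n/k) ≈ 2*72*2.110846 = 303.961824.
m = ceil(303.961824) = 304.

304


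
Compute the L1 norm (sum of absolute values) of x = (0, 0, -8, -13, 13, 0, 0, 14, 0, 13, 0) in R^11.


Non-zero entries: [(2, -8), (3, -13), (4, 13), (7, 14), (9, 13)]
Absolute values: [8, 13, 13, 14, 13]
||x||_1 = sum = 61.

61


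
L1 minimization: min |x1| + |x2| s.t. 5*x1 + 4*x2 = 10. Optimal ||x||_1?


Axis intercepts:
  x1 = 2, x2 = 0: L1 = 2
  x1 = 0, x2 = 5/2: L1 = 5/2
x* = (2, 0)
||x*||_1 = 2.

2


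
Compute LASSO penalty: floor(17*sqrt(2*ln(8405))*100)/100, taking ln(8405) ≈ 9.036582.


ln(8405) ≈ 9.036582.
2*ln(n) ≈ 18.073164.
sqrt(2*ln(n)) ≈ sqrt(18.073164) ≈ 4.251254.
lambda ≈ 17*4.251254 = 72.271318.
floor(lambda*100)/100 = 72.27.

72.27


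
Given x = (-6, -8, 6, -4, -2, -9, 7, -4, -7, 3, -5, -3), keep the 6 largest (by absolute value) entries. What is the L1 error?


Sorted |x_i| descending: [9, 8, 7, 7, 6, 6, 5, 4, 4, 3, 3, 2]
Keep top 6: [9, 8, 7, 7, 6, 6]
Tail entries: [5, 4, 4, 3, 3, 2]
L1 error = sum of tail = 21.

21


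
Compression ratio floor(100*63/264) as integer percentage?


100*m/n = 100*63/264 ≈ 23.8636.
floor = 23.

23


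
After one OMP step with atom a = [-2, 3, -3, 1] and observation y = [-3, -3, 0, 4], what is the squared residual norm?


a^T a = 23.
a^T y = 1.
coeff = 1/23 = 1/23.
||r||^2 = 781/23.

781/23


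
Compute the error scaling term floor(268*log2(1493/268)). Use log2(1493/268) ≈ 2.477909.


log2(n/k) = log2(1493/268) ≈ 2.477909.
k*log2(n/k) ≈ 268*2.477909 = 664.079612.
floor(664.079612) = 664.

664


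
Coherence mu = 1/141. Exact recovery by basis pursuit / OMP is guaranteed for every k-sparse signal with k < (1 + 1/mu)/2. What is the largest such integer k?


1/mu = 141.
1 + 1/mu = 142.
(1 + 1/mu)/2 = 71 is an integer and the inequality is strict, so k_max = 71 - 1 = 70.

70


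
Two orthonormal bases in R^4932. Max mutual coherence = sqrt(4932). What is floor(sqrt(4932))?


70^2 = 4900 <= 4932 < 5041 = 71^2, so 70 <= sqrt(4932) < 71.
floor(sqrt(4932)) = 70.

70


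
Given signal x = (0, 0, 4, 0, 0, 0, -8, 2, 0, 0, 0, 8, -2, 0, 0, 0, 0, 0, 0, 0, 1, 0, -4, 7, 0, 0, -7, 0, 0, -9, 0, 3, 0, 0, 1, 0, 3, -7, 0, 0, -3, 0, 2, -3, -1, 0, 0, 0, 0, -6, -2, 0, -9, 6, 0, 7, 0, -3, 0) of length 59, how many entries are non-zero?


Non-zero positions: [2, 6, 7, 11, 12, 20, 22, 23, 26, 29, 31, 34, 36, 37, 40, 42, 43, 44, 49, 50, 52, 53, 55, 57].
Sparsity = 24.

24


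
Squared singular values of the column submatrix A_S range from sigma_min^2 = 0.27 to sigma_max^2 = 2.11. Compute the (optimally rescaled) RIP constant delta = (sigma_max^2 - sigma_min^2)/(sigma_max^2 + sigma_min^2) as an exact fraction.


lambda_max - lambda_min = 2.11 - 0.27 = 1.84.
lambda_max + lambda_min = 2.11 + 0.27 = 2.38.
delta = 1.84/2.38 = 184/238 = 92/119.

92/119


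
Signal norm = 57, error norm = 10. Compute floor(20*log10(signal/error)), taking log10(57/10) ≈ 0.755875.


||x||/||e|| = 57/10.
log10(57/10) ≈ 0.755875.
20*log10(||x||/||e||) ≈ 20*0.755875 = 15.1175.
floor(15.1175) = 15.

15


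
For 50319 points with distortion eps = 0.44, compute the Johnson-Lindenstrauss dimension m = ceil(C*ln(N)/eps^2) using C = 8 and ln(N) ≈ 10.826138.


ln(50319) ≈ 10.826138.
eps^2 = 0.44^2 = 0.1936.
C*ln(N)/eps^2 ≈ 8*10.826138/0.1936 ≈ 447.3611.
m = ceil(447.3611) = 448.

448


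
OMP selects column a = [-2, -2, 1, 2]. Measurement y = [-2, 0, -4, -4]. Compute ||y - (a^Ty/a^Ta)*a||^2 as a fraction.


a^T a = 13.
a^T y = -8.
coeff = -8/13 = -8/13.
||r||^2 = 404/13.

404/13


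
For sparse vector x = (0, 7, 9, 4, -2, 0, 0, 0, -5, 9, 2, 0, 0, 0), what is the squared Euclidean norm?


Non-zero entries: [(1, 7), (2, 9), (3, 4), (4, -2), (8, -5), (9, 9), (10, 2)]
Squares: [49, 81, 16, 4, 25, 81, 4]
||x||_2^2 = sum = 260.

260


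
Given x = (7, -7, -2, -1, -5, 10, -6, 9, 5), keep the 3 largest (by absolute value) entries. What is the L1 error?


Sorted |x_i| descending: [10, 9, 7, 7, 6, 5, 5, 2, 1]
Keep top 3: [10, 9, 7]
Tail entries: [7, 6, 5, 5, 2, 1]
L1 error = sum of tail = 26.

26


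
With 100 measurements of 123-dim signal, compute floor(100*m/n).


100*m/n = 100*100/123 ≈ 81.3008.
floor = 81.

81


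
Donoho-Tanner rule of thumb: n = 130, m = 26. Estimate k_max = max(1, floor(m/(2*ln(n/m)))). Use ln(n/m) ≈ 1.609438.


n/m = 130/26 = 5.
ln(n/m) ≈ 1.609438.
2*ln(n/m) ≈ 3.218876.
m/(2*ln(n/m)) ≈ 26/3.218876 ≈ 8.0774.
floor = 8.
k_max = max(1, 8) = 8.

8


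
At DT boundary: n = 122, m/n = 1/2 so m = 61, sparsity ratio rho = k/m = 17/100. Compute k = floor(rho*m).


m = 1/2*122 = 61.
rho = 17/100.
rho*m = 17/100*61 = 10.37.
k = floor(10.37) = 10.

10


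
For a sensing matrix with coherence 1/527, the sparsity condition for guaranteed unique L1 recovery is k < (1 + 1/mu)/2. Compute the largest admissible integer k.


1/mu = 527.
1 + 1/mu = 528.
(1 + 1/mu)/2 = 264 is an integer and the inequality is strict, so k_max = 264 - 1 = 263.

263


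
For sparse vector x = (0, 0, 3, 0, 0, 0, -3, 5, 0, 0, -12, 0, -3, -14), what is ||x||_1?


Non-zero entries: [(2, 3), (6, -3), (7, 5), (10, -12), (12, -3), (13, -14)]
Absolute values: [3, 3, 5, 12, 3, 14]
||x||_1 = sum = 40.

40


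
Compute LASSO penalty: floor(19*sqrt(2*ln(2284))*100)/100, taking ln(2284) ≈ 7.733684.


ln(2284) ≈ 7.733684.
2*ln(n) ≈ 15.467368.
sqrt(2*ln(n)) ≈ sqrt(15.467368) ≈ 3.932857.
lambda ≈ 19*3.932857 = 74.724283.
floor(lambda*100)/100 = 74.72.

74.72


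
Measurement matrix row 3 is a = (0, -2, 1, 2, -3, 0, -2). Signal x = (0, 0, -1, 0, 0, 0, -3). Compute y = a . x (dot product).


Non-zero terms: ['1*-1', '-2*-3']
Products: [-1, 6]
y = sum = 5.

5


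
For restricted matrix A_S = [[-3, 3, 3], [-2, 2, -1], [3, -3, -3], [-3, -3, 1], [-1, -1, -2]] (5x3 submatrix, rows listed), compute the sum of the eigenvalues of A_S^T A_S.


Sum of eigenvalues of A_S^T A_S = trace(A_S^T A_S) = sum of squared column norms of A_S.
A_S^T A_S diagonal: [32, 32, 24].
trace = 32 + 32 + 24 = 88.

88


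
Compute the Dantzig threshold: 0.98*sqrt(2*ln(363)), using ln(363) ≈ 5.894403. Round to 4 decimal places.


ln(363) ≈ 5.894403.
2*ln(n) ≈ 11.788806.
sqrt(2*ln(n)) ≈ sqrt(11.788806) ≈ 3.433483.
threshold ≈ 0.98*3.433483 = 3.36481334 ≈ 3.3648.

3.3648


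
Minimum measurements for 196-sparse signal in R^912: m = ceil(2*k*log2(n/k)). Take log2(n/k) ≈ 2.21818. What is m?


log2(n/k) = log2(912/196) ≈ 2.21818.
2*k*log2(n/k) ≈ 2*196*2.21818 = 869.52656.
m = ceil(869.52656) = 870.

870
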